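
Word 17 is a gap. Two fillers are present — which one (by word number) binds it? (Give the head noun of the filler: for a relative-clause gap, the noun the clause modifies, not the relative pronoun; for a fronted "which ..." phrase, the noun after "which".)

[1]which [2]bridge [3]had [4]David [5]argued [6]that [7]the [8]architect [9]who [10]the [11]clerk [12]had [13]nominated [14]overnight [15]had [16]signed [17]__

The marked gap is the direct object of "signed".
Its filler is the fronted wh-phrase "which bridge", at word 2.
(The other dependency links word 8 to a gap after word 13.)

2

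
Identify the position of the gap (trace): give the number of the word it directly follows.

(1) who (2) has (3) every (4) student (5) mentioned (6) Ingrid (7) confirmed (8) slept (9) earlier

The displaced element is "who" (word 1).
It is linked across 2 clause boundaries (Ø → Ø).
It functions as the subject of "slept", so the gap sits immediately after word 7 ("confirmed").
Base order: Every student has mentioned Ingrid confirmed that who slept earlier.

7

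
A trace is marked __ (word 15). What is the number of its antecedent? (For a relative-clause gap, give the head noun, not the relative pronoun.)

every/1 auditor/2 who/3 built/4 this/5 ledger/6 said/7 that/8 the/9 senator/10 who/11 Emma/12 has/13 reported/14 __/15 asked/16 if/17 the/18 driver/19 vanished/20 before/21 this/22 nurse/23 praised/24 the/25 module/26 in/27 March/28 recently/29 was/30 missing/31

The gap at 15 is the subject of "asked", inside a relative clause.
The relative pronoun is "who" (word 11); it is bound by the head noun immediately before it.
Its filler is the head noun "senator", at word 10.

10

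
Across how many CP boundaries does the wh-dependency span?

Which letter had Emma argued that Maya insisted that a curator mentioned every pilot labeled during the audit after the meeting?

3

"which letter" is extracted from the object of "labeled".
Boundaries crossed, outermost first: [that], [that], [Ø] — 3 in total.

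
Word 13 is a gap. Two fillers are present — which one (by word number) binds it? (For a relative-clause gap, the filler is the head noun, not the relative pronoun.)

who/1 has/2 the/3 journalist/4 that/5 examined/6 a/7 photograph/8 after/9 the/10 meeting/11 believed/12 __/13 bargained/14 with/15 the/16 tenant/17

1

The marked gap is the subject of "bargained".
Its filler is the fronted wh-phrase "who", at word 1.
(The other dependency links word 4 to a gap after word 5.)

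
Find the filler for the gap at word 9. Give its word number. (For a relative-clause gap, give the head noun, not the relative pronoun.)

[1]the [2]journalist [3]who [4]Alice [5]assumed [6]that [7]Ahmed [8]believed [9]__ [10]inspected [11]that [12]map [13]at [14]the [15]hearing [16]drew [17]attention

The gap at 9 is the subject of "inspected", inside a relative clause.
The relative pronoun is "who" (word 3); it is bound by the head noun immediately before it.
Its filler is the head noun "journalist", at word 2.

2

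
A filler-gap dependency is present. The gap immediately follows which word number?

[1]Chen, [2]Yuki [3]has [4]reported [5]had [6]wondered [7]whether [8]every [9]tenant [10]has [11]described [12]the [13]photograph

4

The displaced element is "Chen" (word 1).
It is linked across 1 clause boundary (Ø).
It functions as the subject of "wondered", so the gap sits immediately after word 4 ("reported").
Base order: Yuki has reported that Chen had wondered whether every tenant has described the photograph.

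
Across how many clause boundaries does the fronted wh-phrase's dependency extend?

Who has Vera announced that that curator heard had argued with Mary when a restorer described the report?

"who" is extracted from the subject of "argued".
Boundaries crossed, outermost first: [that], [Ø] — 2 in total.

2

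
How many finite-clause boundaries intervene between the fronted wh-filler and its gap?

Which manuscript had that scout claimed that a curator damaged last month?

1

"which manuscript" is extracted from the object of "damaged".
Boundaries crossed, outermost first: [that] — 1 in total.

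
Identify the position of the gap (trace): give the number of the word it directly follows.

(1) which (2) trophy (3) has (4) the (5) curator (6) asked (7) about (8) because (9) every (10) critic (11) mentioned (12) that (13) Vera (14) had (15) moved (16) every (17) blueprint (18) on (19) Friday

The displaced element is "which trophy" (word 2).
It functions as the object of the preposition "about" of "asked", so the gap sits immediately after word 7 ("about").
Base order: The curator has asked about which trophy because every critic mentioned that Vera had moved every blueprint on Friday.

7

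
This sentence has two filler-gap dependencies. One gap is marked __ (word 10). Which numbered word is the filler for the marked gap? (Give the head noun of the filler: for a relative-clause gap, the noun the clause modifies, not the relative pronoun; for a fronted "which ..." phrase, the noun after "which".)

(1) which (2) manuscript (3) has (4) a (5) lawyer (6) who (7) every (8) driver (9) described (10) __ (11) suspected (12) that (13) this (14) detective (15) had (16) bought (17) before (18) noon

The marked gap is inside the relative clause, the direct object of "described".
Its filler is the head noun "lawyer" (via "who"), at word 5.
(The other dependency links word 2 to a gap after word 16.)

5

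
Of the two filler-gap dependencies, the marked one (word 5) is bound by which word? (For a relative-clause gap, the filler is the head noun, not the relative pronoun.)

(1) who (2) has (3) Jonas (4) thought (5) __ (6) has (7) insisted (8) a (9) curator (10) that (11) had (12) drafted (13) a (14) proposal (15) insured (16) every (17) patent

The marked gap is the subject of "insisted".
Its filler is the fronted wh-phrase "who", at word 1.
(The other dependency links word 9 to a gap after word 10.)

1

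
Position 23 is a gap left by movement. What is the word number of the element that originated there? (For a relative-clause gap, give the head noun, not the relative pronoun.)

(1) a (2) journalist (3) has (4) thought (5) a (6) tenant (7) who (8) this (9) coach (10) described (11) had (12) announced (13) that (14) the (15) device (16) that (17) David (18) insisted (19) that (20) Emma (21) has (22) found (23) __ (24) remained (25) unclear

15

The gap at 23 is the object of "found", inside a relative clause.
The relative pronoun is "that" (word 16); it is bound by the head noun immediately before it.
Its filler is the head noun "device", at word 15.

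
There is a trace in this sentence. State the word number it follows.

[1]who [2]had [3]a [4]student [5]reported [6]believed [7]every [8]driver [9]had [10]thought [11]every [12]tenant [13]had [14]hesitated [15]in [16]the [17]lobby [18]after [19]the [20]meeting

The displaced element is "who" (word 1).
It is linked across 1 clause boundary (Ø).
It functions as the subject of "believed", so the gap sits immediately after word 5 ("reported").
Base order: A student had reported who believed every driver had thought every tenant had hesitated in the lobby after the meeting.

5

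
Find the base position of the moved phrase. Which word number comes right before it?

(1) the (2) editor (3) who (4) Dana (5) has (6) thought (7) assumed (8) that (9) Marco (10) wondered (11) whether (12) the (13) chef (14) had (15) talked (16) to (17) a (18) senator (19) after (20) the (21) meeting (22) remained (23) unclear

6

The displaced element is "the editor" (word 2).
It is linked across 1 clause boundary (Ø).
It functions as the subject of "assumed", so the gap sits immediately after word 6 ("thought").
Base order: Dana has thought that the editor assumed that Marco wondered whether the chef had talked to a senator after the meeting.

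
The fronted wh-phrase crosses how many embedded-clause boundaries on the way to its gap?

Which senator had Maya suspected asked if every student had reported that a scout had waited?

1

"which senator" is extracted from the subject of "asked".
Boundaries crossed, outermost first: [Ø] — 1 in total.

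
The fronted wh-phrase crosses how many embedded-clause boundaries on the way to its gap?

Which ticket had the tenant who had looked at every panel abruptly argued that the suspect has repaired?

1

"which ticket" is extracted from the object of "repaired".
Boundaries crossed, outermost first: [that] — 1 in total.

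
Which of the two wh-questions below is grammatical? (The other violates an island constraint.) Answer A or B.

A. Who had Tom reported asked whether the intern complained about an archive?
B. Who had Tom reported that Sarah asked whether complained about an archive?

A

In B, the wh-phrase is extracted from inside a wh-island (introduced by "whether"), which blocks movement.
In A, the extraction path crosses only that-complement boundaries, which are transparent.
So A is grammatical.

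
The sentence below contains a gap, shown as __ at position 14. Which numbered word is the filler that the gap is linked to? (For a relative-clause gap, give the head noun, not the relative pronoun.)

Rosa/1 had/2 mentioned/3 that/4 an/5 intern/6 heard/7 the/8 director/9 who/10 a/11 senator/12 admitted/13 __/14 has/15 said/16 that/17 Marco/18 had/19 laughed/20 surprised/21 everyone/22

9

The gap at 14 is the subject of "said", inside a relative clause.
The relative pronoun is "who" (word 10); it is bound by the head noun immediately before it.
Its filler is the head noun "director", at word 9.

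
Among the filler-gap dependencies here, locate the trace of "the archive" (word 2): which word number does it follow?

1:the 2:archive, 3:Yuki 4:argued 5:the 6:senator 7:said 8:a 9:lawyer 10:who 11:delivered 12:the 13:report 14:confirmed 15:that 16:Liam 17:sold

17

The displaced element is "the archive" (word 2).
It is linked across 3 clause boundaries (Ø → Ø → that).
It functions as the direct object of "sold", so the gap sits immediately after word 17 ("sold").
Base order: Yuki argued the senator said a lawyer who delivered the report confirmed that Liam sold the archive.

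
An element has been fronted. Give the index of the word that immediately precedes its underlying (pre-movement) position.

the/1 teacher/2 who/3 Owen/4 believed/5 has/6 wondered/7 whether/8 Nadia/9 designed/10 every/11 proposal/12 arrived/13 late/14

5

The displaced element is "the teacher" (word 2).
It is linked across 1 clause boundary (Ø).
It functions as the subject of "wondered", so the gap sits immediately after word 5 ("believed").
Base order: Owen believed the teacher has wondered whether Nadia designed every proposal.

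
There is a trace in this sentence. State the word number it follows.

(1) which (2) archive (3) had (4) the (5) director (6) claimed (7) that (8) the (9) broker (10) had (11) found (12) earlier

The displaced element is "which archive" (word 2).
It is linked across 1 clause boundary (that).
It functions as the direct object of "found", so the gap sits immediately after word 11 ("found").
Base order: The director had claimed that the broker had found which archive earlier.

11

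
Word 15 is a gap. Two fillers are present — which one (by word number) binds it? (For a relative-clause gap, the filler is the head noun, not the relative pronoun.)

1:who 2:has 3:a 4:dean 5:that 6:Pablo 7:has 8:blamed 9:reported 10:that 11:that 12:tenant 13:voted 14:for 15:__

1

The marked gap is the object of the preposition "for" of "voted".
Its filler is the fronted wh-phrase "who", at word 1.
(The other dependency links word 4 to a gap after word 8.)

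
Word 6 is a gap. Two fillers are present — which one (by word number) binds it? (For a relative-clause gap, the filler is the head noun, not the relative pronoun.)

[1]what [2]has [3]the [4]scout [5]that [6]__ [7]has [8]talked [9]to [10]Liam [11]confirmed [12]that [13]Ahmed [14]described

4

The marked gap is inside the relative clause, the subject of "talked".
Its filler is the head noun "scout" (via "that"), at word 4.
(The other dependency links word 1 to a gap after word 14.)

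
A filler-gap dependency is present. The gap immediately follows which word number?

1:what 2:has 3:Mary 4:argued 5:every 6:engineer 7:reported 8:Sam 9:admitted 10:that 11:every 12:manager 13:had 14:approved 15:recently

14

The displaced element is "what" (word 1).
It is linked across 3 clause boundaries (Ø → Ø → that).
It functions as the direct object of "approved", so the gap sits immediately after word 14 ("approved").
Base order: Mary has argued every engineer reported Sam admitted that every manager had approved what recently.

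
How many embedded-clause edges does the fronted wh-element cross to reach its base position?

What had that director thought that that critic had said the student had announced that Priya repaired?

"what" is extracted from the object of "repaired".
Boundaries crossed, outermost first: [that], [Ø], [that] — 3 in total.

3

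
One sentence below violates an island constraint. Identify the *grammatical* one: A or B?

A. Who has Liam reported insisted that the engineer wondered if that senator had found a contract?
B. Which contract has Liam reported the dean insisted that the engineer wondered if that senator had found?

A

In B, the wh-phrase is extracted from inside a wh-island (introduced by "if"), which blocks movement.
In A, the extraction path crosses only that-complement boundaries, which are transparent.
So A is grammatical.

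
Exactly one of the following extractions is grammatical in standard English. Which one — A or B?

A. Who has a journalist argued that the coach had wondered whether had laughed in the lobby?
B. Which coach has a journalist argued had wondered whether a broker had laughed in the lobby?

In A, the wh-phrase is extracted from inside a wh-island (introduced by "whether"), which blocks movement.
In B, the extraction path crosses only that-complement boundaries, which are transparent.
So B is grammatical.

B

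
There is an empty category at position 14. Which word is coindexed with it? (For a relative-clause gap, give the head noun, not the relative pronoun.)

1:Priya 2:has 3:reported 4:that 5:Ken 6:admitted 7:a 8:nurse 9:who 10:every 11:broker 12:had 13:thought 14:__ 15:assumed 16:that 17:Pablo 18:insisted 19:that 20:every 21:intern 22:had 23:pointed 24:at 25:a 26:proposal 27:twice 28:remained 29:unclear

The gap at 14 is the subject of "assumed", inside a relative clause.
The relative pronoun is "who" (word 9); it is bound by the head noun immediately before it.
Its filler is the head noun "nurse", at word 8.

8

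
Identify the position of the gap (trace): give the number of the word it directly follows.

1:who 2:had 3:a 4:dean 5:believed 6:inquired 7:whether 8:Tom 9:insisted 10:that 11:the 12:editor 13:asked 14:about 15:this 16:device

5

The displaced element is "who" (word 1).
It is linked across 1 clause boundary (Ø).
It functions as the subject of "inquired", so the gap sits immediately after word 5 ("believed").
Base order: A dean had believed that who inquired whether Tom insisted that the editor asked about this device.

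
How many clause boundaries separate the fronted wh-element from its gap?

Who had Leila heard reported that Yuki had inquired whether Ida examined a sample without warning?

"who" is extracted from the subject of "reported".
Boundaries crossed, outermost first: [Ø] — 1 in total.

1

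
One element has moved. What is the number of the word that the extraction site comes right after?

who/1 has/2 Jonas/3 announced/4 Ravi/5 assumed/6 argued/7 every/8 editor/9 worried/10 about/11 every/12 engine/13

The displaced element is "who" (word 1).
It is linked across 2 clause boundaries (Ø → Ø).
It functions as the subject of "argued", so the gap sits immediately after word 6 ("assumed").
Base order: Jonas has announced Ravi assumed that who argued every editor worried about every engine.

6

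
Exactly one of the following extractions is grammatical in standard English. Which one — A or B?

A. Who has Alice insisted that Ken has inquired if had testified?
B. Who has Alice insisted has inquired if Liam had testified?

In A, the wh-phrase is extracted from inside a wh-island (introduced by "if"), which blocks movement.
In B, the extraction path crosses only that-complement boundaries, which are transparent.
So B is grammatical.

B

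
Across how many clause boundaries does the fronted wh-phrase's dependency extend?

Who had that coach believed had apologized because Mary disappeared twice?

1

"who" is extracted from the subject of "apologized".
Boundaries crossed, outermost first: [Ø] — 1 in total.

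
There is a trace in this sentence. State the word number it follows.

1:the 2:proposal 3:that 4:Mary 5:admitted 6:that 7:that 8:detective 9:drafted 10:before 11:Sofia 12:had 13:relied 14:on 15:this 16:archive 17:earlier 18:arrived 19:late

9

The displaced element is "the proposal" (word 2).
It is linked across 1 clause boundary (that).
It functions as the direct object of "drafted", so the gap sits immediately after word 9 ("drafted").
Base order: Mary admitted that that detective drafted the proposal before Sofia had relied on this archive earlier.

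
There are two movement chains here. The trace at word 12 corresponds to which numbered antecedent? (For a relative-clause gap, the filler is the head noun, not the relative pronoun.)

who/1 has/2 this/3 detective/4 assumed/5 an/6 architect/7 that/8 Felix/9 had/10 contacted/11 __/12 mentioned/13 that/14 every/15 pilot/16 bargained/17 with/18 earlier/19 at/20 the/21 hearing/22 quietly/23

The marked gap is inside the relative clause, the direct object of "contacted".
Its filler is the head noun "architect" (via "that"), at word 7.
(The other dependency links word 1 to a gap after word 18.)

7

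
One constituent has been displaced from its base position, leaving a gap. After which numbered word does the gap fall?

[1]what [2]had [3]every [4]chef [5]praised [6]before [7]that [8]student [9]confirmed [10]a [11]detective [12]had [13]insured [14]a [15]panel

The displaced element is "what" (word 1).
It functions as the direct object of "praised", so the gap sits immediately after word 5 ("praised").
Base order: Every chef had praised what before that student confirmed a detective had insured a panel.

5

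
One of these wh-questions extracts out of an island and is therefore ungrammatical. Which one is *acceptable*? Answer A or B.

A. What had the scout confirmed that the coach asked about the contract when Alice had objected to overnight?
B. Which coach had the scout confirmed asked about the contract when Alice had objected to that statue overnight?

B

In A, the wh-phrase is extracted from inside an adjunct island (introduced by "when"), which blocks movement.
In B, the extraction path crosses only that-complement boundaries, which are transparent.
So B is grammatical.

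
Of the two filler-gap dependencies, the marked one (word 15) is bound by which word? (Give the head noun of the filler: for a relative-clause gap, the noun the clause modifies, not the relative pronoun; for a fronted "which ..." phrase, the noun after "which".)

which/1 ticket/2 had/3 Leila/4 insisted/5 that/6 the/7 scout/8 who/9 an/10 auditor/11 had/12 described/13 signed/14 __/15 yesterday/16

The marked gap is the direct object of "signed".
Its filler is the fronted wh-phrase "which ticket", at word 2.
(The other dependency links word 8 to a gap after word 13.)

2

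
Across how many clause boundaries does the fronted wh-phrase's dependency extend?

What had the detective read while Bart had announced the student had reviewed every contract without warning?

"what" originates inside the matrix clause — no clause boundary is crossed.

0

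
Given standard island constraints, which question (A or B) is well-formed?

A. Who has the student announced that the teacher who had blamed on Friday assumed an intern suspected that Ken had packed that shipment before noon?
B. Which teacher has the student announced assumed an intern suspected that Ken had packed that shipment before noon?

In A, the wh-phrase is extracted from inside a complex-NP island (relative clause) (introduced by "who"), which blocks movement.
In B, the extraction path crosses only that-complement boundaries, which are transparent.
So B is grammatical.

B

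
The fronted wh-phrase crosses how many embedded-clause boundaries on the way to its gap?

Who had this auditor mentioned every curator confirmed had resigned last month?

"who" is extracted from the subject of "resigned".
Boundaries crossed, outermost first: [Ø], [Ø] — 2 in total.

2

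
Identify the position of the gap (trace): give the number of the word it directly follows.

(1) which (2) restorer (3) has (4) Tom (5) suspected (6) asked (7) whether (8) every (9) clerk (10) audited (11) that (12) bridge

The displaced element is "which restorer" (word 2).
It is linked across 1 clause boundary (Ø).
It functions as the subject of "asked", so the gap sits immediately after word 5 ("suspected").
Base order: Tom has suspected which restorer asked whether every clerk audited that bridge.

5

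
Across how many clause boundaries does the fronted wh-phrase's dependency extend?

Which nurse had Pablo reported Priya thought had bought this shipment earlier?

2

"which nurse" is extracted from the subject of "bought".
Boundaries crossed, outermost first: [Ø], [Ø] — 2 in total.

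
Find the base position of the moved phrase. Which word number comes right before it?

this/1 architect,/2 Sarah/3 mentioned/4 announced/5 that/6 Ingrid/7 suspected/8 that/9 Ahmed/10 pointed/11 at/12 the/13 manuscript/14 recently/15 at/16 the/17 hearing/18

The displaced element is "this architect" (word 2).
It is linked across 1 clause boundary (Ø).
It functions as the subject of "announced", so the gap sits immediately after word 4 ("mentioned").
Base order: Sarah mentioned that this architect announced that Ingrid suspected that Ahmed pointed at the manuscript recently at the hearing.

4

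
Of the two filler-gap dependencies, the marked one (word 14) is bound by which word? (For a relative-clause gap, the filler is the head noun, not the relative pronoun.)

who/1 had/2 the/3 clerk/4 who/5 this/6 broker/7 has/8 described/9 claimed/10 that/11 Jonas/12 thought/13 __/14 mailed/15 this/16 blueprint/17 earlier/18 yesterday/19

1

The marked gap is the subject of "mailed".
Its filler is the fronted wh-phrase "who", at word 1.
(The other dependency links word 4 to a gap after word 9.)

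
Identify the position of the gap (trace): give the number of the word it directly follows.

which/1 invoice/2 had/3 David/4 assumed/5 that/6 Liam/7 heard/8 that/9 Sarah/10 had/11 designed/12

12

The displaced element is "which invoice" (word 2).
It is linked across 2 clause boundaries (that → that).
It functions as the direct object of "designed", so the gap sits immediately after word 12 ("designed").
Base order: David had assumed that Liam heard that Sarah had designed which invoice.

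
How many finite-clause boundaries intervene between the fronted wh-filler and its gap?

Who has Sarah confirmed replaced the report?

1

"who" is extracted from the subject of "replaced".
Boundaries crossed, outermost first: [Ø] — 1 in total.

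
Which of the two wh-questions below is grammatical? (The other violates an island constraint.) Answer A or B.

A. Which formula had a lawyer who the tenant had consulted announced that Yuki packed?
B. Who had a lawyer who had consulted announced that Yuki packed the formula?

A

In B, the wh-phrase is extracted from inside a complex-NP island (relative clause) (introduced by "who"), which blocks movement.
In A, the extraction path crosses only that-complement boundaries, which are transparent.
So A is grammatical.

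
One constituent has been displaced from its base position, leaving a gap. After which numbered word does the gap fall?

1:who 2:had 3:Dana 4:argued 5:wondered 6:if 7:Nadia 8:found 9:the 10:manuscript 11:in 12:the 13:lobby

The displaced element is "who" (word 1).
It is linked across 1 clause boundary (Ø).
It functions as the subject of "wondered", so the gap sits immediately after word 4 ("argued").
Base order: Dana had argued that who wondered if Nadia found the manuscript in the lobby.

4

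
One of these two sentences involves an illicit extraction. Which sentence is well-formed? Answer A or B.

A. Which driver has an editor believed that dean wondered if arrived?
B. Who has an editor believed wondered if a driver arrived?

In A, the wh-phrase is extracted from inside a wh-island (introduced by "if"), which blocks movement.
In B, the extraction path crosses only that-complement boundaries, which are transparent.
So B is grammatical.

B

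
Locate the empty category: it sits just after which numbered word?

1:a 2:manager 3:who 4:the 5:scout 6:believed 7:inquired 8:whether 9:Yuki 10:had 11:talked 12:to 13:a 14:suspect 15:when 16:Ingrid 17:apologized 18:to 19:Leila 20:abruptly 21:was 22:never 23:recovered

6

The displaced element is "a manager" (word 2).
It is linked across 1 clause boundary (Ø).
It functions as the subject of "inquired", so the gap sits immediately after word 6 ("believed").
Base order: The scout believed that a manager inquired whether Yuki had talked to a suspect when Ingrid apologized to Leila abruptly.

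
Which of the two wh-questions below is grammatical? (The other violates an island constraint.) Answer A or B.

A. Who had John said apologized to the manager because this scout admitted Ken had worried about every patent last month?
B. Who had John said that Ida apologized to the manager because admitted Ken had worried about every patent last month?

A

In B, the wh-phrase is extracted from inside an adjunct island (introduced by "because"), which blocks movement.
In A, the extraction path crosses only that-complement boundaries, which are transparent.
So A is grammatical.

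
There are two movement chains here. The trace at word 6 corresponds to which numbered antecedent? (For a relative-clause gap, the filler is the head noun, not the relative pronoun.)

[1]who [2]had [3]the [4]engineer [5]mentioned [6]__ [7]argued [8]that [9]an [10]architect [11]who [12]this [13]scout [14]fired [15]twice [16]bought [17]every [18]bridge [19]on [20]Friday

1

The marked gap is the subject of "argued".
Its filler is the fronted wh-phrase "who", at word 1.
(The other dependency links word 10 to a gap after word 14.)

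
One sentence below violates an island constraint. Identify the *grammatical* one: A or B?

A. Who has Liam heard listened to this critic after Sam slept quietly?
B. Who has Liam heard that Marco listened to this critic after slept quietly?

A

In B, the wh-phrase is extracted from inside an adjunct island (introduced by "after"), which blocks movement.
In A, the extraction path crosses only that-complement boundaries, which are transparent.
So A is grammatical.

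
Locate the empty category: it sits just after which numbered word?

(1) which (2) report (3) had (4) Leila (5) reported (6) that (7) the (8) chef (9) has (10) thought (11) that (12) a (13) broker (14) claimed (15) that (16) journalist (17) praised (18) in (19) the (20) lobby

17

The displaced element is "which report" (word 2).
It is linked across 3 clause boundaries (that → that → Ø).
It functions as the direct object of "praised", so the gap sits immediately after word 17 ("praised").
Base order: Leila had reported that the chef has thought that a broker claimed that journalist praised which report in the lobby.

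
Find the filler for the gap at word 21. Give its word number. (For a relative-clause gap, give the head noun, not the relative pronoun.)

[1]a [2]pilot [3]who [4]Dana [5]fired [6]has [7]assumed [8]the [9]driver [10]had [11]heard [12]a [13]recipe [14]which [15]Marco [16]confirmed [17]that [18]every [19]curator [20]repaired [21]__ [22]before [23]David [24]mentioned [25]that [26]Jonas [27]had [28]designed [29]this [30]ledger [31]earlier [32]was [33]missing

13

The gap at 21 is the object of "repaired", inside a relative clause.
The relative pronoun is "which" (word 14); it is bound by the head noun immediately before it.
Its filler is the head noun "recipe", at word 13.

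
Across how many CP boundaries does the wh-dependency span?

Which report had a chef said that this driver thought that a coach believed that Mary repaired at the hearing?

"which report" is extracted from the object of "repaired".
Boundaries crossed, outermost first: [that], [that], [that] — 3 in total.

3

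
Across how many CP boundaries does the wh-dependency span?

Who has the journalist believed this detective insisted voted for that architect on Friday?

2

"who" is extracted from the subject of "voted".
Boundaries crossed, outermost first: [Ø], [Ø] — 2 in total.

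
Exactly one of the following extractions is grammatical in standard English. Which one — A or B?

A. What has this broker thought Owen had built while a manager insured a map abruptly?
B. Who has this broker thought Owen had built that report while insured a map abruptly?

In B, the wh-phrase is extracted from inside an adjunct island (introduced by "while"), which blocks movement.
In A, the extraction path crosses only that-complement boundaries, which are transparent.
So A is grammatical.

A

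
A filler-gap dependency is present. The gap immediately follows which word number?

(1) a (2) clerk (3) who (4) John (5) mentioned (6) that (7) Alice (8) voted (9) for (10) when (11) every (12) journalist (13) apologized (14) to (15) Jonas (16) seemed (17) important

9

The displaced element is "a clerk" (word 2).
It is linked across 1 clause boundary (that).
It functions as the object of the preposition "for" of "voted", so the gap sits immediately after word 9 ("for").
Base order: John mentioned that Alice voted for a clerk when every journalist apologized to Jonas.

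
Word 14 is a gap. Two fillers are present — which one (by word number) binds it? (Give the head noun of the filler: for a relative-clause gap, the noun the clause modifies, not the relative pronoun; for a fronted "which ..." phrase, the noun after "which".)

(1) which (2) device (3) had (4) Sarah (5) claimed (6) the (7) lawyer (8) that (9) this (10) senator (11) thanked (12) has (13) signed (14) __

The marked gap is the direct object of "signed".
Its filler is the fronted wh-phrase "which device", at word 2.
(The other dependency links word 7 to a gap after word 11.)

2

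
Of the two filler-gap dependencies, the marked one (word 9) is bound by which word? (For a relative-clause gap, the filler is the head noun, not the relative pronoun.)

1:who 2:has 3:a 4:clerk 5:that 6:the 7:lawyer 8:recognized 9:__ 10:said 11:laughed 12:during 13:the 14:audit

The marked gap is inside the relative clause, the direct object of "recognized".
Its filler is the head noun "clerk" (via "that"), at word 4.
(The other dependency links word 1 to a gap after word 10.)

4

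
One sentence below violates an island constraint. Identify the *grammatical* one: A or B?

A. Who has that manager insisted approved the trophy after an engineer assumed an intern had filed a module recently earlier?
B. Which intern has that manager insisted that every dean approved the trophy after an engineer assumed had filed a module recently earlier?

In B, the wh-phrase is extracted from inside an adjunct island (introduced by "after"), which blocks movement.
In A, the extraction path crosses only that-complement boundaries, which are transparent.
So A is grammatical.

A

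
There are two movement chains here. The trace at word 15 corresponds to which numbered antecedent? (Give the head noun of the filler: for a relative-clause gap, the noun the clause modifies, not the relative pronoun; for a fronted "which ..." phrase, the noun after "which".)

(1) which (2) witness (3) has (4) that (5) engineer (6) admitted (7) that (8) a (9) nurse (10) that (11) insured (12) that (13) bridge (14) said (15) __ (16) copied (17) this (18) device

The marked gap is the subject of "copied".
Its filler is the fronted wh-phrase "which witness", at word 2.
(The other dependency links word 9 to a gap after word 10.)

2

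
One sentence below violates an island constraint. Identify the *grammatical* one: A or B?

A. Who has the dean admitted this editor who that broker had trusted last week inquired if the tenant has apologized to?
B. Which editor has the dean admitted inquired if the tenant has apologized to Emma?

In A, the wh-phrase is extracted from inside a wh-island (introduced by "if"), which blocks movement.
In B, the extraction path crosses only that-complement boundaries, which are transparent.
So B is grammatical.

B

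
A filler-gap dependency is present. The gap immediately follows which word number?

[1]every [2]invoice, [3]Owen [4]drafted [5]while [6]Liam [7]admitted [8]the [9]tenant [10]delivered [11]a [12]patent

The displaced element is "every invoice" (word 2).
It functions as the direct object of "drafted", so the gap sits immediately after word 4 ("drafted").
Base order: Owen drafted every invoice while Liam admitted the tenant delivered a patent.

4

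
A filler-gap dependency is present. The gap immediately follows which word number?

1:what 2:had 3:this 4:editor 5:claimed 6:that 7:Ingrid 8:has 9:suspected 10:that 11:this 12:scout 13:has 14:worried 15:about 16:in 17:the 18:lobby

The displaced element is "what" (word 1).
It is linked across 2 clause boundaries (that → that).
It functions as the object of the preposition "about" of "worried", so the gap sits immediately after word 15 ("about").
Base order: This editor had claimed that Ingrid has suspected that this scout has worried about what in the lobby.

15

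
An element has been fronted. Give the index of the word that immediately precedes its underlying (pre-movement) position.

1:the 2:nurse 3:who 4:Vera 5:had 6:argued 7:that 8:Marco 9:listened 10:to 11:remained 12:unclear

10

The displaced element is "the nurse" (word 2).
It is linked across 1 clause boundary (that).
It functions as the object of the preposition "to" of "listened", so the gap sits immediately after word 10 ("to").
Base order: Vera had argued that Marco listened to the nurse.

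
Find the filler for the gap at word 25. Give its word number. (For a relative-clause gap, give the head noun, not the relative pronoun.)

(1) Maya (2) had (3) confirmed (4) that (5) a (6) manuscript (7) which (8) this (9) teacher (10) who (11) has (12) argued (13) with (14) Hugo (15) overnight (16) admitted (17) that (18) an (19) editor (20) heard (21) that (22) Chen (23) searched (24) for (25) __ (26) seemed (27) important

6

The gap at 25 is the prepositional object of "searched", inside a relative clause.
The relative pronoun is "which" (word 7); it is bound by the head noun immediately before it.
Its filler is the head noun "manuscript", at word 6.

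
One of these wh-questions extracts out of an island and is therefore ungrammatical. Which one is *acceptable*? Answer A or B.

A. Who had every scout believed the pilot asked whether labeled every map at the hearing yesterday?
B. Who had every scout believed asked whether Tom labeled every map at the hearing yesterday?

B

In A, the wh-phrase is extracted from inside a wh-island (introduced by "whether"), which blocks movement.
In B, the extraction path crosses only that-complement boundaries, which are transparent.
So B is grammatical.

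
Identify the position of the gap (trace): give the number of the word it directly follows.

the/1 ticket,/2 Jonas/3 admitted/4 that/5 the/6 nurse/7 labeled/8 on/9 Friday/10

The displaced element is "the ticket" (word 2).
It is linked across 1 clause boundary (that).
It functions as the direct object of "labeled", so the gap sits immediately after word 8 ("labeled").
Base order: Jonas admitted that the nurse labeled the ticket on Friday.

8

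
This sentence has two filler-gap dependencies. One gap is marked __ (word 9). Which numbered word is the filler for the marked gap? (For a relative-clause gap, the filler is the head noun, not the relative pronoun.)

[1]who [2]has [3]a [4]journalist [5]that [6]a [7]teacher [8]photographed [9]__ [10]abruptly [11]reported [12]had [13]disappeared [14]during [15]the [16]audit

4

The marked gap is inside the relative clause, the direct object of "photographed".
Its filler is the head noun "journalist" (via "that"), at word 4.
(The other dependency links word 1 to a gap after word 11.)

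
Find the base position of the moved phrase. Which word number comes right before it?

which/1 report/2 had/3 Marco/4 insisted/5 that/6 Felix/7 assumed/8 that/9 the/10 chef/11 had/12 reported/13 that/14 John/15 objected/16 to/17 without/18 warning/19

17

The displaced element is "which report" (word 2).
It is linked across 3 clause boundaries (that → that → that).
It functions as the object of the preposition "to" of "objected", so the gap sits immediately after word 17 ("to").
Base order: Marco had insisted that Felix assumed that the chef had reported that John objected to which report without warning.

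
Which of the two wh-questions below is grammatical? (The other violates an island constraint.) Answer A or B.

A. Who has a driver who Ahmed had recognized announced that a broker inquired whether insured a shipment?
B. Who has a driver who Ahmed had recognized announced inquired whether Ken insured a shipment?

In A, the wh-phrase is extracted from inside a wh-island (introduced by "whether"), which blocks movement.
In B, the extraction path crosses only that-complement boundaries, which are transparent.
So B is grammatical.

B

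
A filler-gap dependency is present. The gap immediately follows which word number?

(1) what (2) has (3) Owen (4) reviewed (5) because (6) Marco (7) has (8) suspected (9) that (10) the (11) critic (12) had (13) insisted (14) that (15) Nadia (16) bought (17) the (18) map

4

The displaced element is "what" (word 1).
It functions as the direct object of "reviewed", so the gap sits immediately after word 4 ("reviewed").
Base order: Owen has reviewed what because Marco has suspected that the critic had insisted that Nadia bought the map.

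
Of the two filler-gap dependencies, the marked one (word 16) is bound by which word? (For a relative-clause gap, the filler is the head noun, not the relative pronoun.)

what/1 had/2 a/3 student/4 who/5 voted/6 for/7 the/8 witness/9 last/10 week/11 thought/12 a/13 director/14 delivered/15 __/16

The marked gap is the direct object of "delivered".
Its filler is the fronted wh-phrase "what", at word 1.
(The other dependency links word 4 to a gap after word 5.)

1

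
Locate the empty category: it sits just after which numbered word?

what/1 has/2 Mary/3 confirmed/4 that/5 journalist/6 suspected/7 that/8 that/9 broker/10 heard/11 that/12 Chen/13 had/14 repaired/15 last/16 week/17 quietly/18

15

The displaced element is "what" (word 1).
It is linked across 3 clause boundaries (Ø → that → that).
It functions as the direct object of "repaired", so the gap sits immediately after word 15 ("repaired").
Base order: Mary has confirmed that journalist suspected that that broker heard that Chen had repaired what last week quietly.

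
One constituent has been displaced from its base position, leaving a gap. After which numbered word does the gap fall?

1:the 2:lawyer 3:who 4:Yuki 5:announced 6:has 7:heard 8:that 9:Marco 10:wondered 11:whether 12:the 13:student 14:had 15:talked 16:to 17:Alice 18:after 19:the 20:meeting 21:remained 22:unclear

5

The displaced element is "the lawyer" (word 2).
It is linked across 1 clause boundary (Ø).
It functions as the subject of "heard", so the gap sits immediately after word 5 ("announced").
Base order: Yuki announced that the lawyer has heard that Marco wondered whether the student had talked to Alice after the meeting.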